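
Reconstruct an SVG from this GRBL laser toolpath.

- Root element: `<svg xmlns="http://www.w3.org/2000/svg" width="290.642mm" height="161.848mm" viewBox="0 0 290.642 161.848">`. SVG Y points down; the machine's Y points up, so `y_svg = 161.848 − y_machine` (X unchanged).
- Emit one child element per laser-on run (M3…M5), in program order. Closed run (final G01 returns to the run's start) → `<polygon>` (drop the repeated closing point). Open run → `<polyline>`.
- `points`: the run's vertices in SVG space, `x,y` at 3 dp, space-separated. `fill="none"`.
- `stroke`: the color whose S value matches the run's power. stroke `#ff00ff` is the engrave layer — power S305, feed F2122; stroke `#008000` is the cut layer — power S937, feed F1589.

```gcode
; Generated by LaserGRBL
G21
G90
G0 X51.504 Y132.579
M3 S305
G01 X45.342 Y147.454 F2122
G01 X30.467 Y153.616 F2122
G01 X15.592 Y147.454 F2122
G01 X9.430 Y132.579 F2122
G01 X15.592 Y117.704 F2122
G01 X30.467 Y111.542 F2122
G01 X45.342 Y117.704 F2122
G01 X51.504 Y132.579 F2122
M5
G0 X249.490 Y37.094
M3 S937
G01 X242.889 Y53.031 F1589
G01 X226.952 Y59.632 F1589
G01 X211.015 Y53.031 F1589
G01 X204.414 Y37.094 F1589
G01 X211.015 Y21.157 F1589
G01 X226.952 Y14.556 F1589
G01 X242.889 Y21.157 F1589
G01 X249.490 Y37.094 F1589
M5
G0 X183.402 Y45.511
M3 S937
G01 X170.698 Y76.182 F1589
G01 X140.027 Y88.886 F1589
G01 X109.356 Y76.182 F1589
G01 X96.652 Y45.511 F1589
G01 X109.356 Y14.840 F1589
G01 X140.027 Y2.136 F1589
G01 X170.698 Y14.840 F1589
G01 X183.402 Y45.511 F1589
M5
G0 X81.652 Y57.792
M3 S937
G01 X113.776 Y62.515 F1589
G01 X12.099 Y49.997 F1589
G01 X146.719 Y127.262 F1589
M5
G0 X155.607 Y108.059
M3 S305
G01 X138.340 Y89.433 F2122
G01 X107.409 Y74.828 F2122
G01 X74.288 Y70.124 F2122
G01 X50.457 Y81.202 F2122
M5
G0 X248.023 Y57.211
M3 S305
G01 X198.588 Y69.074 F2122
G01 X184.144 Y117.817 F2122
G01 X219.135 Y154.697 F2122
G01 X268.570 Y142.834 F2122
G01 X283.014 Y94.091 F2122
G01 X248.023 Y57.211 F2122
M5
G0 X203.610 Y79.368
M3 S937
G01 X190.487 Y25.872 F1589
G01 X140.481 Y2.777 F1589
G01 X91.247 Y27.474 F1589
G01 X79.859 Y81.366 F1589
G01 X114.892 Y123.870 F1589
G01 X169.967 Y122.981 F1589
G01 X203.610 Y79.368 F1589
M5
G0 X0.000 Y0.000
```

<svg xmlns="http://www.w3.org/2000/svg" width="290.642mm" height="161.848mm" viewBox="0 0 290.642 161.848">
  <polygon points="51.504,29.269 45.342,14.394 30.467,8.232 15.592,14.394 9.430,29.269 15.592,44.144 30.467,50.306 45.342,44.144" fill="none" stroke="#ff00ff"/>
  <polygon points="249.490,124.754 242.889,108.817 226.952,102.216 211.015,108.817 204.414,124.754 211.015,140.691 226.952,147.292 242.889,140.691" fill="none" stroke="#008000"/>
  <polygon points="183.402,116.337 170.698,85.666 140.027,72.962 109.356,85.666 96.652,116.337 109.356,147.008 140.027,159.712 170.698,147.008" fill="none" stroke="#008000"/>
  <polyline points="81.652,104.056 113.776,99.333 12.099,111.851 146.719,34.586" fill="none" stroke="#008000"/>
  <polyline points="155.607,53.789 138.340,72.415 107.409,87.020 74.288,91.724 50.457,80.646" fill="none" stroke="#ff00ff"/>
  <polygon points="248.023,104.637 198.588,92.774 184.144,44.031 219.135,7.151 268.570,19.014 283.014,67.757" fill="none" stroke="#ff00ff"/>
  <polygon points="203.610,82.480 190.487,135.976 140.481,159.071 91.247,134.374 79.859,80.482 114.892,37.978 169.967,38.867" fill="none" stroke="#008000"/>
</svg>

y_svg = 161.848 − y_m.

[1] S305→`#ff00ff` (engrave); closed run; points: 51.504,29.269 45.342,14.394 30.467,8.232 15.592,14.394 9.430,29.269 15.592,44.144 30.467,50.306 45.342,44.144

[2] S937→`#008000` (cut); closed run; points: 249.490,124.754 242.889,108.817 226.952,102.216 211.015,108.817 204.414,124.754 211.015,140.691 226.952,147.292 242.889,140.691

[3] S937→`#008000` (cut); closed run; points: 183.402,116.337 170.698,85.666 140.027,72.962 109.356,85.666 96.652,116.337 109.356,147.008 140.027,159.712 170.698,147.008

[4] S937→`#008000` (cut); open run; points: 81.652,104.056 113.776,99.333 12.099,111.851 146.719,34.586

[5] S305→`#ff00ff` (engrave); open run; points: 155.607,53.789 138.340,72.415 107.409,87.020 74.288,91.724 50.457,80.646

[6] S305→`#ff00ff` (engrave); closed run; points: 248.023,104.637 198.588,92.774 184.144,44.031 219.135,7.151 268.570,19.014 283.014,67.757

[7] S937→`#008000` (cut); closed run; points: 203.610,82.480 190.487,135.976 140.481,159.071 91.247,134.374 79.859,80.482 114.892,37.978 169.967,38.867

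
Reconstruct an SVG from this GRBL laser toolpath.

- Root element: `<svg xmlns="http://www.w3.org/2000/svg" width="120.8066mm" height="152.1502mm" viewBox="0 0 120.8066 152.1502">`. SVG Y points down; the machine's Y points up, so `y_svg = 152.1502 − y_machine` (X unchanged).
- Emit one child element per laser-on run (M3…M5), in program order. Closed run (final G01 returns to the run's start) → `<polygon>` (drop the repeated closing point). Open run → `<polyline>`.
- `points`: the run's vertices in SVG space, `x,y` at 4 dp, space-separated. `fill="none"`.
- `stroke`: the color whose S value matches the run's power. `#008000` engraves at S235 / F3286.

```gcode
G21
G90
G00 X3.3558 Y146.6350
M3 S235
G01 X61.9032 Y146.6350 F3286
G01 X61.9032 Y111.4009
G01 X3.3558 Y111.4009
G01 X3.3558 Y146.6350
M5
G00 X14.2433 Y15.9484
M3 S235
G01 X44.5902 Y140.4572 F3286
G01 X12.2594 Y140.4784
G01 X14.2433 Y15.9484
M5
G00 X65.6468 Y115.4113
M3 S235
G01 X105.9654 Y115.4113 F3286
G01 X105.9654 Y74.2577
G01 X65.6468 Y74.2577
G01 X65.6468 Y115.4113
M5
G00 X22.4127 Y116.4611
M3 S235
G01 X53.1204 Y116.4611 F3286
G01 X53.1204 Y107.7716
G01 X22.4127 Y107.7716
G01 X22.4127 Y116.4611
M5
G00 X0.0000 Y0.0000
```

y_svg = 152.1502 − y_m. Every run uses S235, so all elements get stroke `#008000` (engrave).

[1] closed run; points: 3.3558,5.5152 61.9032,5.5152 61.9032,40.7493 3.3558,40.7493

[2] closed run; points: 14.2433,136.2018 44.5902,11.6930 12.2594,11.6718

[3] closed run; points: 65.6468,36.7389 105.9654,36.7389 105.9654,77.8925 65.6468,77.8925

[4] closed run; points: 22.4127,35.6891 53.1204,35.6891 53.1204,44.3786 22.4127,44.3786

<svg xmlns="http://www.w3.org/2000/svg" width="120.8066mm" height="152.1502mm" viewBox="0 0 120.8066 152.1502">
  <polygon points="3.3558,5.5152 61.9032,5.5152 61.9032,40.7493 3.3558,40.7493" fill="none" stroke="#008000"/>
  <polygon points="14.2433,136.2018 44.5902,11.6930 12.2594,11.6718" fill="none" stroke="#008000"/>
  <polygon points="65.6468,36.7389 105.9654,36.7389 105.9654,77.8925 65.6468,77.8925" fill="none" stroke="#008000"/>
  <polygon points="22.4127,35.6891 53.1204,35.6891 53.1204,44.3786 22.4127,44.3786" fill="none" stroke="#008000"/>
</svg>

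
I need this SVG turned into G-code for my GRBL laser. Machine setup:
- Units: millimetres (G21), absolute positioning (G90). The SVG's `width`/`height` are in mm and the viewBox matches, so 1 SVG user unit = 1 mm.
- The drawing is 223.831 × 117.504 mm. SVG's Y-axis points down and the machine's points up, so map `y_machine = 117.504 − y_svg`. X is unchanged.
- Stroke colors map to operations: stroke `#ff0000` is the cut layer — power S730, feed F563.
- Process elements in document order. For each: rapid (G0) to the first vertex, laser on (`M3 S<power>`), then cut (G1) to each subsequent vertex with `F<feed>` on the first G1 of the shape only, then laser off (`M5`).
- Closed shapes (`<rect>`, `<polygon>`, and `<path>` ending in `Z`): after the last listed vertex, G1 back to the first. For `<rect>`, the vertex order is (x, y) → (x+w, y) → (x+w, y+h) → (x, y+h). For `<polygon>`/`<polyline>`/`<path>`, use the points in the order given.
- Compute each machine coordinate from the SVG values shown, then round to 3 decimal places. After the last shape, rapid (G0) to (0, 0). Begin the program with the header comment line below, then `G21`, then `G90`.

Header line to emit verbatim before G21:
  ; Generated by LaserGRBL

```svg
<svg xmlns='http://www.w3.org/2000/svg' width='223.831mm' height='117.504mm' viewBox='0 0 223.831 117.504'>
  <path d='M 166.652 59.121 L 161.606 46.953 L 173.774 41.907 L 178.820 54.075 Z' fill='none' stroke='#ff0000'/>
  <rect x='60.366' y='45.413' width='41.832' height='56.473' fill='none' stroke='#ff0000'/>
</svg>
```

Since the viewBox matches the mm dimensions, user units are millimetres directly. The only transform is the Y-flip y_m = 117.504 − y_svg.

Shape 1 is a regular polygon drawn with `<path>`. Its stroke #ff0000 means cut at S730, F563. After flipping Y the toolpath is (166.652,58.383) → (161.606,70.551) → (173.774,75.597) → (178.820,63.429) → (166.652,58.383), returning to the start.

Shape 2 is a rectangle drawn with `<rect>`. Its stroke #ff0000 means cut at S730, F563. After flipping Y the toolpath is (60.366,72.091) → (102.198,72.091) → (102.198,15.618) → (60.366,15.618) → (60.366,72.091), returning to the start.

; Generated by LaserGRBL
G21
G90
G0 X166.652 Y58.383
M3 S730
G1 X161.606 Y70.551 F563
G1 X173.774 Y75.597
G1 X178.820 Y63.429
G1 X166.652 Y58.383
M5
G0 X60.366 Y72.091
M3 S730
G1 X102.198 Y72.091 F563
G1 X102.198 Y15.618
G1 X60.366 Y15.618
G1 X60.366 Y72.091
M5
G0 X0.000 Y0.000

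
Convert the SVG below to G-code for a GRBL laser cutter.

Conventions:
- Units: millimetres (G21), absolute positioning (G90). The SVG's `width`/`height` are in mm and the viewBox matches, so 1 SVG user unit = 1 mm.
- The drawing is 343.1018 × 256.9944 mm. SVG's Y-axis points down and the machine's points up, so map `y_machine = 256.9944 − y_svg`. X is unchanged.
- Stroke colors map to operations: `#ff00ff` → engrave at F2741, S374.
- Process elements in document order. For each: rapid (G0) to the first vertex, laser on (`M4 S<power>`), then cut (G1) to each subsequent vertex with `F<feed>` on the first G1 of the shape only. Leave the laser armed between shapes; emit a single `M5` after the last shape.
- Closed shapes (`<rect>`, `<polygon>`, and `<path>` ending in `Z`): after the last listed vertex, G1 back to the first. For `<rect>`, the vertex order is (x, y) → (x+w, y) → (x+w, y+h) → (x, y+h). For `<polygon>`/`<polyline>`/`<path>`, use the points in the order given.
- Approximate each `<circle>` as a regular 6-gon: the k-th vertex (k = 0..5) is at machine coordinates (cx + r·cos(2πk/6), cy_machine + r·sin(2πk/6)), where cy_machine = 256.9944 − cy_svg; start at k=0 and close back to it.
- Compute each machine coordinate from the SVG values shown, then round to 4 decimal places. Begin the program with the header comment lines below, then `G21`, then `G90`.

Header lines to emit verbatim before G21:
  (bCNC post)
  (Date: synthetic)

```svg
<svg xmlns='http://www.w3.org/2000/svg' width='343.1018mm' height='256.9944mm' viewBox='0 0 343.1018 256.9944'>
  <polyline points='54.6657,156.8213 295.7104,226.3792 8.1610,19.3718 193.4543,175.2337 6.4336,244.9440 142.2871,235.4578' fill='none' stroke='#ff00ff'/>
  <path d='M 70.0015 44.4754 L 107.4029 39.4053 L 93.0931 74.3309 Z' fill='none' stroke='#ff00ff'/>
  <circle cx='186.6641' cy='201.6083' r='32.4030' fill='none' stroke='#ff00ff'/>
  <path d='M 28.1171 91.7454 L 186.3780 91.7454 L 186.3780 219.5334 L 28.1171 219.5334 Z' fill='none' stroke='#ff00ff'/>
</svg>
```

(bCNC post)
(Date: synthetic)
G21
G90
G0 X54.6657 Y100.1731
M4 S374
G1 X295.7104 Y30.6152 F2741
G1 X8.1610 Y237.6226
G1 X193.4543 Y81.7607
G1 X6.4336 Y12.0504
G1 X142.2871 Y21.5366
G0 X70.0015 Y212.5190
M4 S374
G1 X107.4029 Y217.5891 F2741
G1 X93.0931 Y182.6635
G1 X70.0015 Y212.5190
G0 X219.0671 Y55.3861
M4 S374
G1 X202.8656 Y83.4479 F2741
G1 X170.4626 Y83.4479
G1 X154.2611 Y55.3861
G1 X170.4626 Y27.3243
G1 X202.8656 Y27.3243
G1 X219.0671 Y55.3861
G0 X28.1171 Y165.2490
M4 S374
G1 X186.3780 Y165.2490 F2741
G1 X186.3780 Y37.4610
G1 X28.1171 Y37.4610
G1 X28.1171 Y165.2490
M5

1 u = 1 mm; y_m = 256.9944 − y.

[1] `<polyline>` open polyline, #ff00ff→engrave S374 F2741: (54.6657,100.1731) → (295.7104,30.6152) → (8.1610,237.6226) → (193.4543,81.7607) → (6.4336,12.0504) → (142.2871,21.5366)

[2] `<path>` regular polygon, #ff00ff→engrave S374 F2741: (70.0015,212.5190) → (107.4029,217.5891) → (93.0931,182.6635) → (70.0015,212.5190) (closed)

[3] `<circle>` circle, #ff00ff→engrave S374 F2741: (219.0671,55.3861) → (202.8656,83.4479) → (170.4626,83.4479) → (154.2611,55.3861) → (170.4626,27.3243) → (202.8656,27.3243) → (219.0671,55.3861) (closed)

[4] `<path>` rectangle, #ff00ff→engrave S374 F2741: (28.1171,165.2490) → (186.3780,165.2490) → (186.3780,37.4610) → (28.1171,37.4610) → (28.1171,165.2490) (closed)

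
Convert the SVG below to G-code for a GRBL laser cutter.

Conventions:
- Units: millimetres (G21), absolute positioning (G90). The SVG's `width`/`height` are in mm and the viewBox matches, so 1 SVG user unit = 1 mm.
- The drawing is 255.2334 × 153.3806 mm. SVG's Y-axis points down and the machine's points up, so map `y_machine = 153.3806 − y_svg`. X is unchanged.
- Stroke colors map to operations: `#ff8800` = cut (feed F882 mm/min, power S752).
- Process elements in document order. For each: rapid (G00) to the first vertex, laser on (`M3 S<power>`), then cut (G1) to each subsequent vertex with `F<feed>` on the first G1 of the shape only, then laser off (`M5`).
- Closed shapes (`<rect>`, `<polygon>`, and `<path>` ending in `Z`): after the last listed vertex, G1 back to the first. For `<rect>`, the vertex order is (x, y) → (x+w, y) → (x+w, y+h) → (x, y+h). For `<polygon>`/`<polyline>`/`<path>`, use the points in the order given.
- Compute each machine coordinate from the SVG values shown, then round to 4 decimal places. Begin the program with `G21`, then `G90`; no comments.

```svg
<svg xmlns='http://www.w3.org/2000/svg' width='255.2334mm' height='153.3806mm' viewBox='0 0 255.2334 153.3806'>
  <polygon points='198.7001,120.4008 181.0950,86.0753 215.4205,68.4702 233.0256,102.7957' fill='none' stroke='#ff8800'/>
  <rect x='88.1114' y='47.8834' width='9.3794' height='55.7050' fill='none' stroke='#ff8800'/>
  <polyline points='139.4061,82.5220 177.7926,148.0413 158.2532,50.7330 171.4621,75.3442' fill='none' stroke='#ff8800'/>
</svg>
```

G21
G90
G00 X198.7001 Y32.9798
M3 S752
G1 X181.0950 Y67.3053 F882
G1 X215.4205 Y84.9104
G1 X233.0256 Y50.5849
G1 X198.7001 Y32.9798
M5
G00 X88.1114 Y105.4972
M3 S752
G1 X97.4908 Y105.4972 F882
G1 X97.4908 Y49.7922
G1 X88.1114 Y49.7922
G1 X88.1114 Y105.4972
M5
G00 X139.4061 Y70.8586
M3 S752
G1 X177.7926 Y5.3393 F882
G1 X158.2532 Y102.6476
G1 X171.4621 Y78.0364
M5

viewBox `0 0 255.2334 153.3806` with mm width/height → 1 unit = 1 mm. Flip: y_m = 153.3806 − y_svg.

**Shape 1** — `<polygon>` regular polygon, stroke `#ff8800` → cut (S752, F882). Machine vertices: (198.7001,32.9798) → (181.0950,67.3053) → (215.4205,84.9104) → (233.0256,50.5849) → (198.7001,32.9798). Closed: final G1 returns to the first vertex.

**Shape 2** — `<rect>` rectangle, stroke `#ff8800` → cut (S752, F882). Machine vertices: (88.1114,105.4972) → (97.4908,105.4972) → (97.4908,49.7922) → (88.1114,49.7922) → (88.1114,105.4972). Closed: final G1 returns to the first vertex.

**Shape 3** — `<polyline>` open polyline, stroke `#ff8800` → cut (S752, F882). Machine vertices: (139.4061,70.8586) → (177.7926,5.3393) → (158.2532,102.6476) → (171.4621,78.0364). Open path.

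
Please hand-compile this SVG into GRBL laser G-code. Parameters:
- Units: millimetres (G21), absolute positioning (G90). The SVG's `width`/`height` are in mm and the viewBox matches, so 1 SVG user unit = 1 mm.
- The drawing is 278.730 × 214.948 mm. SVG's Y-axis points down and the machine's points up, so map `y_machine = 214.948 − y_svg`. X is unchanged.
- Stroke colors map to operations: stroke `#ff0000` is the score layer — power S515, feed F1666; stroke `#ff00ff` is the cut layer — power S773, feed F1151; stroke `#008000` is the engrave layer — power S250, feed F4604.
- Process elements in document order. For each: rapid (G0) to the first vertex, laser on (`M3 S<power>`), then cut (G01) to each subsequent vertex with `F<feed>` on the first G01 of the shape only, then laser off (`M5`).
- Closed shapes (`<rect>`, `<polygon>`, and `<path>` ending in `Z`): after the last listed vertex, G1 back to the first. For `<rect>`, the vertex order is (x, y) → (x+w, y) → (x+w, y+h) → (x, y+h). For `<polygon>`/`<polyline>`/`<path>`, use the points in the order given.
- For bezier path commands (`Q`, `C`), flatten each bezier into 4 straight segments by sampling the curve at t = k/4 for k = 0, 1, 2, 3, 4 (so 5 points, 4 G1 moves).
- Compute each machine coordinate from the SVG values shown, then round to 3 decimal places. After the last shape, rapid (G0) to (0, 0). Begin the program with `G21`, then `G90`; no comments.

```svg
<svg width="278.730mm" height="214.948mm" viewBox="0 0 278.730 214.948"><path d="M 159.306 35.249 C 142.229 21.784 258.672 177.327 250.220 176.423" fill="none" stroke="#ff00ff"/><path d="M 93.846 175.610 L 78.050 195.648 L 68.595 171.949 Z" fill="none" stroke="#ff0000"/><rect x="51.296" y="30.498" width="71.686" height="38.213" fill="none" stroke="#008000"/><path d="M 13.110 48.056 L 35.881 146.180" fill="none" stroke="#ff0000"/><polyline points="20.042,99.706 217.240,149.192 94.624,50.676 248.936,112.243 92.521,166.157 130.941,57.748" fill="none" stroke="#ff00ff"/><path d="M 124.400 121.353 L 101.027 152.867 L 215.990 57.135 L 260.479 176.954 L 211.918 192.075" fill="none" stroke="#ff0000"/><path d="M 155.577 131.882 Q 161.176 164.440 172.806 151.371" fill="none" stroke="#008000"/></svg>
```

G21
G90
G0 X159.306 Y179.699
M3 S773
G01 X167.496 Y163.194 F1151
G01 X201.529 Y113.822
G01 X237.179 Y62.096
G01 X250.220 Y38.525
M5
G0 X93.846 Y39.338
M3 S515
G01 X78.050 Y19.300 F1666
G01 X68.595 Y42.999
G01 X93.846 Y39.338
M5
G0 X51.296 Y184.450
M3 S250
G01 X122.982 Y184.450 F4604
G01 X122.982 Y146.237
G01 X51.296 Y146.237
G01 X51.296 Y184.450
M5
G0 X13.110 Y166.892
M3 S515
G01 X35.881 Y68.768 F1666
M5
G0 X20.042 Y115.242
M3 S773
G01 X217.240 Y65.756 F1151
G01 X94.624 Y164.272
G01 X248.936 Y102.705
G01 X92.521 Y48.791
G01 X130.941 Y157.200
M5
G0 X124.400 Y93.595
M3 S515
G01 X101.027 Y62.081 F1666
G01 X215.990 Y157.813
G01 X260.479 Y37.994
G01 X211.918 Y22.873
M5
G0 X155.577 Y83.066
M3 S250
G01 X158.753 Y69.639 F4604
G01 X162.684 Y61.915
G01 X167.368 Y59.894
G01 X172.806 Y63.577
M5
G0 X0.000 Y0.000

Since the viewBox matches the mm dimensions, user units are millimetres directly. The only transform is the Y-flip y_m = 214.948 − y_svg.

Shape 1 is a cubic bezier drawn with `<path>`. Its stroke #ff00ff means cut at S773, F1151. After flipping Y the toolpath is (159.306,179.699) → (167.496,163.194) → (201.529,113.822) → (237.179,62.096) → (250.220,38.525).

Shape 2 is a regular polygon drawn with `<path>`. Its stroke #ff0000 means score at S515, F1666. After flipping Y the toolpath is (93.846,39.338) → (78.050,19.300) → (68.595,42.999) → (93.846,39.338), returning to the start.

Shape 3 is a rectangle drawn with `<rect>`. Its stroke #008000 means engrave at S250, F4604. After flipping Y the toolpath is (51.296,184.450) → (122.982,184.450) → (122.982,146.237) → (51.296,146.237) → (51.296,184.450), returning to the start.

Shape 4 is a line segment drawn with `<path>`. Its stroke #ff0000 means score at S515, F1666. After flipping Y the toolpath is (13.110,166.892) → (35.881,68.768).

Shape 5 is a open polyline drawn with `<polyline>`. Its stroke #ff00ff means cut at S773, F1151. After flipping Y the toolpath is (20.042,115.242) → (217.240,65.756) → (94.624,164.272) → (248.936,102.705) → (92.521,48.791) → (130.941,157.200).

Shape 6 is a open polyline drawn with `<path>`. Its stroke #ff0000 means score at S515, F1666. After flipping Y the toolpath is (124.400,93.595) → (101.027,62.081) → (215.990,157.813) → (260.479,37.994) → (211.918,22.873).

Shape 7 is a quadratic bezier drawn with `<path>`. Its stroke #008000 means engrave at S250, F4604. After flipping Y the toolpath is (155.577,83.066) → (158.753,69.639) → (162.684,61.915) → (167.368,59.894) → (172.806,63.577).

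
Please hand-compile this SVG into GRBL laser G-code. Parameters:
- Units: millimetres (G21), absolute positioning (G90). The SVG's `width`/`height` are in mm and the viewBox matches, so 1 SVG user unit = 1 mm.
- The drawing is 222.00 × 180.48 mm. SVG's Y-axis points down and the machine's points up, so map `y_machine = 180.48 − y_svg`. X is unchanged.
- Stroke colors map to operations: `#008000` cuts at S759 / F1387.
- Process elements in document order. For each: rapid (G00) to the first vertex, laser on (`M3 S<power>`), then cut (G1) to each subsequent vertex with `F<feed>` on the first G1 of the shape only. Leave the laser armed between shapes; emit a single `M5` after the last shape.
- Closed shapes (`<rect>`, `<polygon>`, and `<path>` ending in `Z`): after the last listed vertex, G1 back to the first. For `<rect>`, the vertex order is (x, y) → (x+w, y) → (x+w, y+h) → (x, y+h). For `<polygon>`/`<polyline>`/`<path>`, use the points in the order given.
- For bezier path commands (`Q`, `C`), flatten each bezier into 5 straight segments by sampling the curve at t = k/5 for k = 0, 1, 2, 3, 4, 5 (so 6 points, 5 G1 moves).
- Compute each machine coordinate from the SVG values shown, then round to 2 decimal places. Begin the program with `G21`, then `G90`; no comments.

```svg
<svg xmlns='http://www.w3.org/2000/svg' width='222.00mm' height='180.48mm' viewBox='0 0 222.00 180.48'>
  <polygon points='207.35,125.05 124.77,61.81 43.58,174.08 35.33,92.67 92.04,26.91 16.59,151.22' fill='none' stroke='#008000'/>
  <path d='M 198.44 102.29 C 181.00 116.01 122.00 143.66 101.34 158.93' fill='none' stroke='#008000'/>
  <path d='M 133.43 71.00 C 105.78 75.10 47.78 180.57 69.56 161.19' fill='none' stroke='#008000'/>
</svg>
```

G21
G90
G00 X207.35 Y55.43
M3 S759
G1 X124.77 Y118.67 F1387
G1 X43.58 Y6.40
G1 X35.33 Y87.81
G1 X92.04 Y153.57
G1 X16.59 Y29.26
G1 X207.35 Y55.43
G00 X198.44 Y78.19
M3 S759
G1 X183.63 Y68.50 F1387
G1 X162.68 Y56.72
G1 X139.42 Y44.13
G1 X117.70 Y31.99
G1 X101.34 Y21.55
G00 X133.43 Y109.48
M3 S759
G1 X114.08 Y96.67 F1387
G1 X92.73 Y70.38
G1 X74.67 Y41.48
G1 X65.18 Y20.83
G1 X69.56 Y19.29
M5

1 u = 1 mm; y_m = 180.48 − y.

[1] `<polygon>` closed polygon, #008000→cut S759 F1387: (207.35,55.43) → (124.77,118.67) → (43.58,6.40) → (35.33,87.81) → (92.04,153.57) → (16.59,29.26) → (207.35,55.43) (closed)

[2] `<path>` cubic bezier, #008000→cut S759 F1387: (198.44,78.19) → (183.63,68.50) → (162.68,56.72) → (139.42,44.13) → (117.70,31.99) → (101.34,21.55)

[3] `<path>` cubic bezier, #008000→cut S759 F1387: (133.43,109.48) → (114.08,96.67) → (92.73,70.38) → (74.67,41.48) → (65.18,20.83) → (69.56,19.29)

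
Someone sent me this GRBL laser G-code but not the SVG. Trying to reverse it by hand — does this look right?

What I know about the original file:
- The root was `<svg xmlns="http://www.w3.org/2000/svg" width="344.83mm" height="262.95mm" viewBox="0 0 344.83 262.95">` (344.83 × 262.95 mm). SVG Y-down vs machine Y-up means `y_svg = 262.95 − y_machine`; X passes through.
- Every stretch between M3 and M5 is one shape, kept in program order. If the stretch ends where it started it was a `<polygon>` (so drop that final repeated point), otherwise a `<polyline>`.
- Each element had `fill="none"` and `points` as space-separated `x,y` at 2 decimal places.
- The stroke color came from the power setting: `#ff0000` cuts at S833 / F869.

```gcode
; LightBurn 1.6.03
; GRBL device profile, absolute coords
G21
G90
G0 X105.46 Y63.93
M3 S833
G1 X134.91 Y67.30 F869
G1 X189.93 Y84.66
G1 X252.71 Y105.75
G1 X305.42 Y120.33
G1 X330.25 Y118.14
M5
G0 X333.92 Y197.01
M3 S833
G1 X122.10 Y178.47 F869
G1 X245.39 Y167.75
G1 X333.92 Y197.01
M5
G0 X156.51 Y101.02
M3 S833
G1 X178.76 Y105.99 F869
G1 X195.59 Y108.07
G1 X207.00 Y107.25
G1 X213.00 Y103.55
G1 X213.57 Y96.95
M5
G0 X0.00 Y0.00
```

y_svg = 262.95 − y_m. Every run uses S833, so all elements get stroke `#ff0000` (cut).

[1] open run; points: 105.46,199.02 134.91,195.65 189.93,178.29 252.71,157.20 305.42,142.62 330.25,144.81

[2] closed run; points: 333.92,65.94 122.10,84.48 245.39,95.20

[3] open run; points: 156.51,161.93 178.76,156.96 195.59,154.88 207.00,155.70 213.00,159.40 213.57,166.00

<svg xmlns="http://www.w3.org/2000/svg" width="344.83mm" height="262.95mm" viewBox="0 0 344.83 262.95">
  <polyline points="105.46,199.02 134.91,195.65 189.93,178.29 252.71,157.20 305.42,142.62 330.25,144.81" fill="none" stroke="#ff0000"/>
  <polygon points="333.92,65.94 122.10,84.48 245.39,95.20" fill="none" stroke="#ff0000"/>
  <polyline points="156.51,161.93 178.76,156.96 195.59,154.88 207.00,155.70 213.00,159.40 213.57,166.00" fill="none" stroke="#ff0000"/>
</svg>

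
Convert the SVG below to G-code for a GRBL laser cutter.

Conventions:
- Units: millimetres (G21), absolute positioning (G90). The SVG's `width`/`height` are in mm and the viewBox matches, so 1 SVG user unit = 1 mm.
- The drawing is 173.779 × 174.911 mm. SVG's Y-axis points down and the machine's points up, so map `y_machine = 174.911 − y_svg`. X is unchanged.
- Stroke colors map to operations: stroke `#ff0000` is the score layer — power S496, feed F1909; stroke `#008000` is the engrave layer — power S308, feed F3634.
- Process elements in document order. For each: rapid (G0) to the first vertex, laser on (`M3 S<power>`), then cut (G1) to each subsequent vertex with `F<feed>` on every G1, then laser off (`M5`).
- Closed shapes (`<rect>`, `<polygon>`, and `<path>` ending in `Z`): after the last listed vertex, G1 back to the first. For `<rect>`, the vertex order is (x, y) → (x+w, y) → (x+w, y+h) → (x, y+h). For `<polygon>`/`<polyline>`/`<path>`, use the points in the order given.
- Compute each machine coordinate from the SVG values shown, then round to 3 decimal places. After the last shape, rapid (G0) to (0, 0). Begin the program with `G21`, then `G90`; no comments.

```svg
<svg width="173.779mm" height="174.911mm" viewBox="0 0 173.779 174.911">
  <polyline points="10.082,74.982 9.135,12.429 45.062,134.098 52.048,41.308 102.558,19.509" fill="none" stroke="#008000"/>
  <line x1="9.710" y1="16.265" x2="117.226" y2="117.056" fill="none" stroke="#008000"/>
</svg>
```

G21
G90
G0 X10.082 Y99.929
M3 S308
G1 X9.135 Y162.482 F3634
G1 X45.062 Y40.813 F3634
G1 X52.048 Y133.603 F3634
G1 X102.558 Y155.402 F3634
M5
G0 X9.710 Y158.646
M3 S308
G1 X117.226 Y57.855 F3634
M5
G0 X0.000 Y0.000

Since the viewBox matches the mm dimensions, user units are millimetres directly. The only transform is the Y-flip y_m = 174.911 − y_svg.

Shape 1 is a open polyline drawn with `<polyline>`. Its stroke #008000 means engrave at S308, F3634. After flipping Y the toolpath is (10.082,99.929) → (9.135,162.482) → (45.062,40.813) → (52.048,133.603) → (102.558,155.402).

Shape 2 is a line segment drawn with `<line>`. Its stroke #008000 means engrave at S308, F3634. After flipping Y the toolpath is (9.710,158.646) → (117.226,57.855).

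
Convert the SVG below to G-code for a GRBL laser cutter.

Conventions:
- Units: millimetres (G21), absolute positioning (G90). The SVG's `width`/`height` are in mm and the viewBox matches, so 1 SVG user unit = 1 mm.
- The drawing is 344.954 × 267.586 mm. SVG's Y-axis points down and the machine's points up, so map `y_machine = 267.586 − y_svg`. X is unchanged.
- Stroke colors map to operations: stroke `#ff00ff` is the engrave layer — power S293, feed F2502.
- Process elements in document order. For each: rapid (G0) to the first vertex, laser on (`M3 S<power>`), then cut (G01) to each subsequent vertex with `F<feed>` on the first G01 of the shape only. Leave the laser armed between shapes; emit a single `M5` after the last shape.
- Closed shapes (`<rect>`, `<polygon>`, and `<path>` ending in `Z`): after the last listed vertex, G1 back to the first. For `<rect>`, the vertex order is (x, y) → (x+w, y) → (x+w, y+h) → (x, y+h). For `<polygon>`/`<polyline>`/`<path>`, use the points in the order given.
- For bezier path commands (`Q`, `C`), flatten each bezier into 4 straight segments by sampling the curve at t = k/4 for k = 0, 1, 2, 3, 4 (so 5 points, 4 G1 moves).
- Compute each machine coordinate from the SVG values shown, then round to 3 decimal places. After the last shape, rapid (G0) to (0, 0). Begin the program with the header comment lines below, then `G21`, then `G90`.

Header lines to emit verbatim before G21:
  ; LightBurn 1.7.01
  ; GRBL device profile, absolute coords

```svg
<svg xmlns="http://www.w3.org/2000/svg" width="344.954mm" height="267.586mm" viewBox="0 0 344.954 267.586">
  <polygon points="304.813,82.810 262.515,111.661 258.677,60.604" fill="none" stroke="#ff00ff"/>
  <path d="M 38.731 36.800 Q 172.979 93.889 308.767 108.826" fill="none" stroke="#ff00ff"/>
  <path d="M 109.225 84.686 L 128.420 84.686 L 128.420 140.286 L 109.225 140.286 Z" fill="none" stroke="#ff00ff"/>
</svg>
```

; LightBurn 1.7.01
; GRBL device profile, absolute coords
G21
G90
G0 X304.813 Y184.776
M3 S293
G01 X262.515 Y155.925 F2502
G01 X258.677 Y206.982
G01 X304.813 Y184.776
G0 X38.731 Y230.786
M3 S293
G01 X105.951 Y204.876 F2502
G01 X173.364 Y184.235
G01 X240.969 Y168.863
G01 X308.767 Y158.760
G0 X109.225 Y182.900
M3 S293
G01 X128.420 Y182.900 F2502
G01 X128.420 Y127.300
G01 X109.225 Y127.300
G01 X109.225 Y182.900
M5
G0 X0.000 Y0.000

viewBox `0 0 344.954 267.586` with mm width/height → 1 unit = 1 mm. Flip: y_m = 267.586 − y_svg.

**Shape 1** — `<polygon>` regular polygon, stroke `#ff00ff` → engrave (S293, F2502). Machine vertices: (304.813,184.776) → (262.515,155.925) → (258.677,206.982) → (304.813,184.776). Closed: final G1 returns to the first vertex.

**Shape 2** — `<path>` quadratic bezier, stroke `#ff00ff` → engrave (S293, F2502). Control points (SVG): P0=(38.731,36.800), P1=(172.979,93.889), P2=(308.767,108.826); sampled at t=k/4. Machine vertices: (38.731,230.786) → (105.951,204.876) → (173.364,184.235) → (240.969,168.863) → (308.767,158.760). Open path.

**Shape 3** — `<path>` rectangle, stroke `#ff00ff` → engrave (S293, F2502). Machine vertices: (109.225,182.900) → (128.420,182.900) → (128.420,127.300) → (109.225,127.300) → (109.225,182.900). Closed: final G1 returns to the first vertex.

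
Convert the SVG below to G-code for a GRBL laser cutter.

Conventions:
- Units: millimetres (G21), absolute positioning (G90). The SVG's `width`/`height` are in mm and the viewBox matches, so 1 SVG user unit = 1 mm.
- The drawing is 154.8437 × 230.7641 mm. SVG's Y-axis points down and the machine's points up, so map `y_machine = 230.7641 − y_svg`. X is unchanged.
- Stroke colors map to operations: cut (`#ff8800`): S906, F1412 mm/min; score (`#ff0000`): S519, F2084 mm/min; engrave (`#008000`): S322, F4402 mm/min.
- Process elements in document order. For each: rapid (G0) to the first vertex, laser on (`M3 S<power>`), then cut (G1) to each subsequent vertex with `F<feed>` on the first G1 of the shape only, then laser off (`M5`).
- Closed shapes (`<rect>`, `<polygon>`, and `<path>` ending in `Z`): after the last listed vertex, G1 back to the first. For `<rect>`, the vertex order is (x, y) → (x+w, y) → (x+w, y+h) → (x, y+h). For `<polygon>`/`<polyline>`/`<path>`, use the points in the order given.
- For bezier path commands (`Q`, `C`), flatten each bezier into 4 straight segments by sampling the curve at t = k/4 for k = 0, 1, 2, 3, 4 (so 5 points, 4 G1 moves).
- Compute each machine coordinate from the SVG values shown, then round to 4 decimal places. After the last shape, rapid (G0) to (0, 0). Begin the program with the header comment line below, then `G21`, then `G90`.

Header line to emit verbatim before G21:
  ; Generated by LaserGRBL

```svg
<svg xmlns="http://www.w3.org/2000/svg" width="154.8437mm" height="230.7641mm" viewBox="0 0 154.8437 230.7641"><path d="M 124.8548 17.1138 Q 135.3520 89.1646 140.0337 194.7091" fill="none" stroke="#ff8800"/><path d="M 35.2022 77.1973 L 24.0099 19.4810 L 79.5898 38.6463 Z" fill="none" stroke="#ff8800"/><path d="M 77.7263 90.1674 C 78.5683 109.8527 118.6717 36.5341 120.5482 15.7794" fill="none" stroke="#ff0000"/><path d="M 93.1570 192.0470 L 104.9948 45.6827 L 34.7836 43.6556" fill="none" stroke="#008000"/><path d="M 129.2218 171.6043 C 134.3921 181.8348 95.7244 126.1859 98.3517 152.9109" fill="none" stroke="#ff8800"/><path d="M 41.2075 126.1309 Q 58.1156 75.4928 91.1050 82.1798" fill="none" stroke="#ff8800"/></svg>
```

; Generated by LaserGRBL
G21
G90
G0 X124.8548 Y213.6503
M3 S906
G1 X129.7399 Y175.5315 F1412
G1 X133.8981 Y133.2261
G1 X137.3294 Y86.7339
G1 X140.0337 Y36.0550
M5
G0 X35.2022 Y153.5668
M3 S906
G1 X24.0099 Y211.2831 F1412
G1 X79.5898 Y192.1178
G1 X35.2022 Y153.5668
M5
G0 X77.7263 Y140.5967
M3 S519
G1 X84.5086 Y140.9965 F2084
G1 X98.7493 Y162.6257
G1 X113.1840 Y191.8374
G1 X120.5482 Y214.9847
M5
G0 X93.1570 Y38.7171
M3 S322
G1 X104.9948 Y185.0814 F4402
G1 X34.7836 Y187.1085
M5
G0 X129.2218 Y59.1598
M3 S906
G1 X126.2101 Y61.5229 F1412
G1 X114.7404 Y74.6919
G1 X102.7938 Y84.7683
G1 X98.3517 Y77.8532
M5
G0 X41.2075 Y104.6332
M3 S906
G1 X50.6666 Y126.3694 F1412
G1 X62.1359 Y140.9400
G1 X75.6154 Y148.3450
G1 X91.1050 Y148.5843
M5
G0 X0.0000 Y0.0000

viewBox `0 0 154.8437 230.7641` with mm width/height → 1 unit = 1 mm. Flip: y_m = 230.7641 − y_svg.

**Shape 1** — `<path>` quadratic bezier, stroke `#ff8800` → cut (S906, F1412). Control points (SVG): P0=(124.8548,17.1138), P1=(135.3520,89.1646), P2=(140.0337,194.7091); sampled at t=k/4. Machine vertices: (124.8548,213.6503) → (129.7399,175.5315) → (133.8981,133.2261) → (137.3294,86.7339) → (140.0337,36.0550). Open path.

**Shape 2** — `<path>` regular polygon, stroke `#ff8800` → cut (S906, F1412). Machine vertices: (35.2022,153.5668) → (24.0099,211.2831) → (79.5898,192.1178) → (35.2022,153.5668). Closed: final G1 returns to the first vertex.

**Shape 3** — `<path>` cubic bezier, stroke `#ff0000` → score (S519, F2084). Control points (SVG): P0=(77.7263,90.1674), P1=(78.5683,109.8527), P2=(118.6717,36.5341), P3=(120.5482,15.7794); sampled at t=k/4. Machine vertices: (77.7263,140.5967) → (84.5086,140.9965) → (98.7493,162.6257) → (113.1840,191.8374) → (120.5482,214.9847). Open path.

**Shape 4** — `<path>` open polyline, stroke `#008000` → engrave (S322, F4402). Machine vertices: (93.1570,38.7171) → (104.9948,185.0814) → (34.7836,187.1085). Open path.

**Shape 5** — `<path>` cubic bezier, stroke `#ff8800` → cut (S906, F1412). Control points (SVG): P0=(129.2218,171.6043), P1=(134.3921,181.8348), P2=(95.7244,126.1859), P3=(98.3517,152.9109); sampled at t=k/4. Machine vertices: (129.2218,59.1598) → (126.2101,61.5229) → (114.7404,74.6919) → (102.7938,84.7683) → (98.3517,77.8532). Open path.

**Shape 6** — `<path>` quadratic bezier, stroke `#ff8800` → cut (S906, F1412). Control points (SVG): P0=(41.2075,126.1309), P1=(58.1156,75.4928), P2=(91.1050,82.1798); sampled at t=k/4. Machine vertices: (41.2075,104.6332) → (50.6666,126.3694) → (62.1359,140.9400) → (75.6154,148.3450) → (91.1050,148.5843). Open path.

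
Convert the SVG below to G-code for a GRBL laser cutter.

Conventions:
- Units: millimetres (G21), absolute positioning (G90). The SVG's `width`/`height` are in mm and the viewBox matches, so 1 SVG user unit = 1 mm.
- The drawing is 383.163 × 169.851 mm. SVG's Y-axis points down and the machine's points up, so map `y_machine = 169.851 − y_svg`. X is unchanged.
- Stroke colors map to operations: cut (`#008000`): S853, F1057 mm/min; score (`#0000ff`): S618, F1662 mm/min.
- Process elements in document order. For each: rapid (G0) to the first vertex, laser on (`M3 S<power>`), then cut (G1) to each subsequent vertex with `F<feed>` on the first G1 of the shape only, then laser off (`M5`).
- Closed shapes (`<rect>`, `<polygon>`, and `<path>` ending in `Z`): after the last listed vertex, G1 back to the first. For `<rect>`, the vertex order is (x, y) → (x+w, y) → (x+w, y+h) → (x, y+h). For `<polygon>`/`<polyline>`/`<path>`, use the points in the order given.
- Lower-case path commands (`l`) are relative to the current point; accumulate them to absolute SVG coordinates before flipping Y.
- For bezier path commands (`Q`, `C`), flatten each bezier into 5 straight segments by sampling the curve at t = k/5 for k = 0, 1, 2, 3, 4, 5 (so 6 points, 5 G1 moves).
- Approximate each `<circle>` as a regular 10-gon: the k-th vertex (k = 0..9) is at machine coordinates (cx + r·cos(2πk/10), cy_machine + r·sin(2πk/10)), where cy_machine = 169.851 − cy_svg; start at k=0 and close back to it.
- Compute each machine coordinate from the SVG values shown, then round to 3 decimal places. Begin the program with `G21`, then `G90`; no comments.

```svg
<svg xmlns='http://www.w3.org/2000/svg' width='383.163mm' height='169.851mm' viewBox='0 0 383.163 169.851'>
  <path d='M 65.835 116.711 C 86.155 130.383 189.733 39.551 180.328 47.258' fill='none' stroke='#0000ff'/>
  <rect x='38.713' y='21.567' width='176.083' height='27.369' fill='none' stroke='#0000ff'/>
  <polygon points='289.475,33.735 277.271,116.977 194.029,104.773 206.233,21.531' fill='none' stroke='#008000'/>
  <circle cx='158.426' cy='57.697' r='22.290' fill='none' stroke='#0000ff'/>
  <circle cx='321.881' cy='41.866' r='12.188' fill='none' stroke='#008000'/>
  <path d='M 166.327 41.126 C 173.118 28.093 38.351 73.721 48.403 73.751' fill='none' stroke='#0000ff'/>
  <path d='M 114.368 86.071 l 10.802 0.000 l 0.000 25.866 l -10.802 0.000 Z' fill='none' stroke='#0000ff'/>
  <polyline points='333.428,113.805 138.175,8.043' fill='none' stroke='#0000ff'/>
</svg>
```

G21
G90
G0 X65.835 Y53.140
M3 S618
G1 X86.448 Y55.853 F1662
G1 X117.623 Y73.901
G1 X149.942 Y97.537
G1 X173.983 Y117.017
G1 X180.328 Y122.593
M5
G0 X38.713 Y148.284
M3 S618
G1 X214.796 Y148.284 F1662
G1 X214.796 Y120.915
G1 X38.713 Y120.915
G1 X38.713 Y148.284
M5
G0 X289.475 Y136.116
M3 S853
G1 X277.271 Y52.874 F1057
G1 X194.029 Y65.078
G1 X206.233 Y148.320
G1 X289.475 Y136.116
M5
G0 X180.716 Y112.154
M3 S618
G1 X176.459 Y125.256 F1662
G1 X165.314 Y133.353
G1 X151.538 Y133.353
G1 X140.393 Y125.256
G1 X136.136 Y112.154
G1 X140.393 Y99.052
G1 X151.538 Y90.955
G1 X165.314 Y90.955
G1 X176.459 Y99.052
G1 X180.716 Y112.154
M5
G0 X334.069 Y127.985
M3 S853
G1 X331.741 Y135.149 F1057
G1 X325.647 Y139.576
G1 X318.115 Y139.576
G1 X312.021 Y135.149
G1 X309.693 Y127.985
G1 X312.021 Y120.821
G1 X318.115 Y116.394
G1 X325.647 Y116.394
G1 X331.741 Y120.821
G1 X334.069 Y127.985
M5
G0 X166.327 Y128.725
M3 S618
G1 X155.706 Y130.340 F1662
G1 X124.856 Y122.880
G1 X87.526 Y111.350
G1 X57.459 Y100.756
G1 X48.403 Y96.100
M5
G0 X114.368 Y83.780
M3 S618
G1 X125.170 Y83.780 F1662
G1 X125.170 Y57.914
G1 X114.368 Y57.914
G1 X114.368 Y83.780
M5
G0 X333.428 Y56.046
M3 S618
G1 X138.175 Y161.808 F1662
M5

viewBox `0 0 383.163 169.851` with mm width/height → 1 unit = 1 mm. Flip: y_m = 169.851 − y_svg.

**Shape 1** — `<path>` cubic bezier, stroke `#0000ff` → score (S618, F1662). Control points (SVG): P0=(65.835,116.711), P1=(86.155,130.383), P2=(189.733,39.551), P3=(180.328,47.258); sampled at t=k/5. Machine vertices: (65.835,53.140) → (86.448,55.853) → (117.623,73.901) → (149.942,97.537) → (173.983,117.017) → (180.328,122.593). Open path.

**Shape 2** — `<rect>` rectangle, stroke `#0000ff` → score (S618, F1662). Machine vertices: (38.713,148.284) → (214.796,148.284) → (214.796,120.915) → (38.713,120.915) → (38.713,148.284). Closed: final G1 returns to the first vertex.

**Shape 3** — `<polygon>` regular polygon, stroke `#008000` → cut (S853, F1057). Machine vertices: (289.475,136.116) → (277.271,52.874) → (194.029,65.078) → (206.233,148.320) → (289.475,136.116). Closed: final G1 returns to the first vertex.

**Shape 4** — `<circle>` circle, stroke `#0000ff` → score (S618, F1662). Machine vertices: (180.716,112.154) → (176.459,125.256) → (165.314,133.353) → (151.538,133.353) → (140.393,125.256) → (136.136,112.154) → (140.393,99.052) → (151.538,90.955) → (165.314,90.955) → (176.459,99.052) → (180.716,112.154). Closed: final G1 returns to the first vertex.

**Shape 5** — `<circle>` circle, stroke `#008000` → cut (S853, F1057). Machine vertices: (334.069,127.985) → (331.741,135.149) → (325.647,139.576) → (318.115,139.576) → (312.021,135.149) → (309.693,127.985) → (312.021,120.821) → (318.115,116.394) → (325.647,116.394) → (331.741,120.821) → (334.069,127.985). Closed: final G1 returns to the first vertex.

**Shape 6** — `<path>` cubic bezier, stroke `#0000ff` → score (S618, F1662). Control points (SVG): P0=(166.327,41.126), P1=(173.118,28.093), P2=(38.351,73.721), P3=(48.403,73.751); sampled at t=k/5. Machine vertices: (166.327,128.725) → (155.706,130.340) → (124.856,122.880) → (87.526,111.350) → (57.459,100.756) → (48.403,96.100). Open path.

**Shape 7** — `<path>` rectangle, stroke `#0000ff` → score (S618, F1662). Machine vertices: (114.368,83.780) → (125.170,83.780) → (125.170,57.914) → (114.368,57.914) → (114.368,83.780). Closed: final G1 returns to the first vertex.

**Shape 8** — `<polyline>` line segment, stroke `#0000ff` → score (S618, F1662). Machine vertices: (333.428,56.046) → (138.175,161.808). Open path.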